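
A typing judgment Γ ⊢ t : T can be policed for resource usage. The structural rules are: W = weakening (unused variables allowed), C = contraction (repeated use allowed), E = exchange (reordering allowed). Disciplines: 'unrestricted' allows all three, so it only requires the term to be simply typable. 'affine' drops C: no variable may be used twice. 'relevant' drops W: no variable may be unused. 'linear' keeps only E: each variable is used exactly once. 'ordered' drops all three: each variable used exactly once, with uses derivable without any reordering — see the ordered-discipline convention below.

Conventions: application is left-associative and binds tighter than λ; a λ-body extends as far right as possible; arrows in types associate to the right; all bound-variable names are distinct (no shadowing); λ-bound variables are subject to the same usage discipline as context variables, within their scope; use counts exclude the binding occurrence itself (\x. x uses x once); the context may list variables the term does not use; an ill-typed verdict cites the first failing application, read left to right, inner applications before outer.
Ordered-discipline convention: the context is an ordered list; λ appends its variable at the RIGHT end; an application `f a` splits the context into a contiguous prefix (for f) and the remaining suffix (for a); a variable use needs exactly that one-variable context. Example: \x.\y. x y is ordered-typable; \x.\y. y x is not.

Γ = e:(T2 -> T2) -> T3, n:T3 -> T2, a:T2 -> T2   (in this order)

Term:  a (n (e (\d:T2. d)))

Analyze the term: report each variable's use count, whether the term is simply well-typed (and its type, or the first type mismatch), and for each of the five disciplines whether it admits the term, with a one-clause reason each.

use counts: e: 1×, n: 1×, a: 1×, d [bound]: 1×
left-to-right use order: a, n, e, d
typing: the term checks, with type T2
ordered: ✗ — no contiguous prefix/suffix split fits a, n, e, d
linear: ✓ — e, n, a, d: one use apiece
affine: ✓ — no duplicate uses among e, n, a, d
relevant: ✓ — e, n, a, d: all used, weakening unneeded
unrestricted: ✓ — simply typable at T2; W, C, E all held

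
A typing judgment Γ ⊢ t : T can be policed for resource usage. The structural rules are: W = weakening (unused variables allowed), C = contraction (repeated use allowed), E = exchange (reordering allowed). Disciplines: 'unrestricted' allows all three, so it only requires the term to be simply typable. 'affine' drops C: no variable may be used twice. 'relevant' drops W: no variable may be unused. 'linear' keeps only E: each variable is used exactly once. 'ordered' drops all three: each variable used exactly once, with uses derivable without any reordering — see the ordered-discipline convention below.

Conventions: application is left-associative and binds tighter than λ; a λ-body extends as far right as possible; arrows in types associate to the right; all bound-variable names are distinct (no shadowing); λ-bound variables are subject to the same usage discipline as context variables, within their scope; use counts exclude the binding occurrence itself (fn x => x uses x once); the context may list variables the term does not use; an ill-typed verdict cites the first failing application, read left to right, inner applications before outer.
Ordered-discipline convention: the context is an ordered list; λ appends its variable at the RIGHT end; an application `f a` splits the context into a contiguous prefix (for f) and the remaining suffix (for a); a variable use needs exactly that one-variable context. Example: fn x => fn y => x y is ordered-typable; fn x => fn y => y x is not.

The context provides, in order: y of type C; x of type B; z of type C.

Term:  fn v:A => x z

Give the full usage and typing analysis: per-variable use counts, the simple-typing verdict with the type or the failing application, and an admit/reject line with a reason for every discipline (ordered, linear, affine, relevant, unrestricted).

usage: y ×0; x ×1; z ×1; v [bound] ×0
left-to-right use order: x, z
typing: ill-typed: applying a non-function (B)
ordered: ✗ — fails simple typing
linear: ✗ — a type mismatch blocks all five
affine: ✗ — the type mismatch rejects it
relevant: ✗ — not simply typable
unrestricted: ✗ — fails simple typing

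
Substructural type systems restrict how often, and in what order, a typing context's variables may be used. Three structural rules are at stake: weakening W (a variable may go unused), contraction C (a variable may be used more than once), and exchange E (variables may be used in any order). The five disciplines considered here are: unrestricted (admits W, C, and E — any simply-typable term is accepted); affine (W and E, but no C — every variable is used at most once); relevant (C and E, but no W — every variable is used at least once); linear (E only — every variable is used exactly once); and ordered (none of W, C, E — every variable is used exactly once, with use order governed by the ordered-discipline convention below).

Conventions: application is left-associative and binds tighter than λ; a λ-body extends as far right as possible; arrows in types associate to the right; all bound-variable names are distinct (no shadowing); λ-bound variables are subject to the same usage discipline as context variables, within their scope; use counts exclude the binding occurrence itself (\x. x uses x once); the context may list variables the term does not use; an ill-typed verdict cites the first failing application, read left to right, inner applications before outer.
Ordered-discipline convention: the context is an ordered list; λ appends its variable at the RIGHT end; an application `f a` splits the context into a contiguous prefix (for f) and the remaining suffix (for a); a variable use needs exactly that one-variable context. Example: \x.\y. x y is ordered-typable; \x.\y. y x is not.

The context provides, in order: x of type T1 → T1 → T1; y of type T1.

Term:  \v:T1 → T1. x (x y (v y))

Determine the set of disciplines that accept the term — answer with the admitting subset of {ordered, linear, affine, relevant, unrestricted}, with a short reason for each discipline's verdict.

admitted by: relevant, unrestricted
variable uses: x: 2, y: 2, v [bound]: 1
order of uses: x, x, y, v, y
typing: well-typed at (T1 → T1) → T1 → T1
ordered: ✗ — uses contraction: x ×2, y ×2
linear: ✗ — uses contraction: x ×2, y ×2
affine: ✗ — uses contraction: x ×2, y ×2
relevant: ✓ — at least one use each (x, y, v)
unrestricted: ✓ — typability at (T1 → T1) → T1 → T1 is all that's needed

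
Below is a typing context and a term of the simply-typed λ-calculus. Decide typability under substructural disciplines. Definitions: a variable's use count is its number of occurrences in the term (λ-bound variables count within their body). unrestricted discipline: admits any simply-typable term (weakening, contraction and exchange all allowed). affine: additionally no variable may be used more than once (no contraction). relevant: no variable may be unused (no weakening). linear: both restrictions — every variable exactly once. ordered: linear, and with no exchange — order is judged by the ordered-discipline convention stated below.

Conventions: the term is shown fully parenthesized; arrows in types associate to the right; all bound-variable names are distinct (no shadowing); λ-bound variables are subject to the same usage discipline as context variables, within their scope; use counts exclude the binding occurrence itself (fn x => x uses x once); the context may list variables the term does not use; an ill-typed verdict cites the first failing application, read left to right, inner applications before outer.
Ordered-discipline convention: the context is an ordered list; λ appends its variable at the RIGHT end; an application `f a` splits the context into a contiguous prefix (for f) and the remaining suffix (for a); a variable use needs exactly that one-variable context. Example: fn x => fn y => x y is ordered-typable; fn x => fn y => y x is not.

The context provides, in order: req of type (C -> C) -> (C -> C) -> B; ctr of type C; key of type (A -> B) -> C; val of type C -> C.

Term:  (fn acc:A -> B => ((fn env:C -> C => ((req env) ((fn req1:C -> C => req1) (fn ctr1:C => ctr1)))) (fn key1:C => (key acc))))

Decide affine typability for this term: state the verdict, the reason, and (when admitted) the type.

yes — req, ctr, key, val, acc, env, req1, ctr1, key1: no repeats, contraction unneeded; term : (A -> B) -> B
counts: req: 1; ctr: 0; key: 1; val: 0; acc (bound): 1; env (bound): 1; req1 (bound): 1; ctr1 (bound): 1; key1 (bound): 0
left-to-right use order: req, env, req1, ctr1, key, acc
typing: the term checks, with type (A -> B) -> B
per-discipline verdicts: ordered ✗, linear ✗, affine ✓, relevant ✗, unrestricted ✓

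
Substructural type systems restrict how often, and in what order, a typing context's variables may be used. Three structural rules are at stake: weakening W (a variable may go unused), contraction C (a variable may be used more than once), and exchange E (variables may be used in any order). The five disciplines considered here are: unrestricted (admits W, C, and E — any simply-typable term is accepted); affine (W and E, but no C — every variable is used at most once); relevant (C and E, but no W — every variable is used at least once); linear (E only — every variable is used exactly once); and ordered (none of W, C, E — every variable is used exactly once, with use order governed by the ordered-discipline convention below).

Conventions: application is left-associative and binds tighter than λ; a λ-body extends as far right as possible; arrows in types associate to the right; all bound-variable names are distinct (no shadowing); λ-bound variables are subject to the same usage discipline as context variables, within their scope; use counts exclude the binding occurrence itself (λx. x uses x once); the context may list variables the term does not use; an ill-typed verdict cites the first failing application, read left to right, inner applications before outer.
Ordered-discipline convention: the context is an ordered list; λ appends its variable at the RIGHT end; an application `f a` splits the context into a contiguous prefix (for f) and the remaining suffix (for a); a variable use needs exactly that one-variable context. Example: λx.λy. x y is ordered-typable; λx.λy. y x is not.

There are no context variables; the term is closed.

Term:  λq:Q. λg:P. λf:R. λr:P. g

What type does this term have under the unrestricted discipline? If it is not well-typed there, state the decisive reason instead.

term : Q → P → R → P → P
use counts: q (λ-bound): 0×; g (λ-bound): 1×; f (λ-bound): 0×; r (λ-bound): 0×
uses in reading order: g
typing: well-typed at Q → P → R → P → P
across the five disciplines: ordered ✗ | linear ✗ | affine ✓ | relevant ✗ | unrestricted ✓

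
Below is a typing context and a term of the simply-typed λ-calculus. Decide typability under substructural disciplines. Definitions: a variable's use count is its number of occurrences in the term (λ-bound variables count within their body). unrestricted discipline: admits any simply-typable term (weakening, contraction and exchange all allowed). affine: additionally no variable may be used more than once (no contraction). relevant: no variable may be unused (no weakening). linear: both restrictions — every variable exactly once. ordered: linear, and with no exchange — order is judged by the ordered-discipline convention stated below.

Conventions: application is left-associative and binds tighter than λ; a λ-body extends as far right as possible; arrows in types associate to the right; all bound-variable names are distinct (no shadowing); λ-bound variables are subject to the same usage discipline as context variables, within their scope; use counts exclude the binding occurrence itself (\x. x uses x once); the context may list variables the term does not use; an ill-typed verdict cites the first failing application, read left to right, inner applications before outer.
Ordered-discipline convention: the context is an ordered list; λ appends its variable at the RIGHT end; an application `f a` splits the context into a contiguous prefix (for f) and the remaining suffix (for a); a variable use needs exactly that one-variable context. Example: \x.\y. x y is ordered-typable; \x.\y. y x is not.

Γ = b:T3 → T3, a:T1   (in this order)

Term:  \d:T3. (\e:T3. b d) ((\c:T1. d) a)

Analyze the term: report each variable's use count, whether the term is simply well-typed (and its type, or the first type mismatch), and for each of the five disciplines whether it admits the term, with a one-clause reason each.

variable uses: b ×1, a ×1, d (bound) ×2, e (bound) ×0, c (bound) ×0
order of uses: b, d, d, a
typing: ✓ — T3 → T3
ordered: ✗ — needs contraction — d ×2; needs weakening: e, c unused
linear: ✗ — needs contraction — d ×2; needs weakening: e, c unused
affine: ✗ — needs contraction — d ×2
relevant: ✗ — needs weakening: e, c unused
unrestricted: ✓ — type-checks (T3 → T3) and nothing is barred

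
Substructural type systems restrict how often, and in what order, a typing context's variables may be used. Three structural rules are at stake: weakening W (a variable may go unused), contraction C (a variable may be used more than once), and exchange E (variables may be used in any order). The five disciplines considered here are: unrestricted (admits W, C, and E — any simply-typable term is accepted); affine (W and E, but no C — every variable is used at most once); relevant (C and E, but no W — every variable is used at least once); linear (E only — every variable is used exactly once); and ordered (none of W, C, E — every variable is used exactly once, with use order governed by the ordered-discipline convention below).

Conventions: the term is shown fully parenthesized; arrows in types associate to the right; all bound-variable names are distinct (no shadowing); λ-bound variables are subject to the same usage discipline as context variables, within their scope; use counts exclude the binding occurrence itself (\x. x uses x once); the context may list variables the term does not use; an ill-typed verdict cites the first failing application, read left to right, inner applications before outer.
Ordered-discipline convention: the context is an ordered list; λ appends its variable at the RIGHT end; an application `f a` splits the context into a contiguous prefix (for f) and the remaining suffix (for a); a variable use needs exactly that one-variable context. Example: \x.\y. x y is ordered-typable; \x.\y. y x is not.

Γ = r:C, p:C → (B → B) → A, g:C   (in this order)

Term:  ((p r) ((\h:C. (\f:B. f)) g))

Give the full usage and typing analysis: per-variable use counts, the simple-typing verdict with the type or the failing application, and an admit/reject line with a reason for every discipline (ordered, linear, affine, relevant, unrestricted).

usage: r=1; p=1; g=1; h [bound]=0; f [bound]=1
uses in reading order: p, r, f, g
typing: ✓ — A
ordered: ✗ — h never used (weakening)
linear: ✗ — h never used (weakening)
affine: ✓ — at most one use each (r, p, g, h, f)
relevant: ✗ — h never used (weakening)
unrestricted: ✓ — simply typable at A; W, C, E all held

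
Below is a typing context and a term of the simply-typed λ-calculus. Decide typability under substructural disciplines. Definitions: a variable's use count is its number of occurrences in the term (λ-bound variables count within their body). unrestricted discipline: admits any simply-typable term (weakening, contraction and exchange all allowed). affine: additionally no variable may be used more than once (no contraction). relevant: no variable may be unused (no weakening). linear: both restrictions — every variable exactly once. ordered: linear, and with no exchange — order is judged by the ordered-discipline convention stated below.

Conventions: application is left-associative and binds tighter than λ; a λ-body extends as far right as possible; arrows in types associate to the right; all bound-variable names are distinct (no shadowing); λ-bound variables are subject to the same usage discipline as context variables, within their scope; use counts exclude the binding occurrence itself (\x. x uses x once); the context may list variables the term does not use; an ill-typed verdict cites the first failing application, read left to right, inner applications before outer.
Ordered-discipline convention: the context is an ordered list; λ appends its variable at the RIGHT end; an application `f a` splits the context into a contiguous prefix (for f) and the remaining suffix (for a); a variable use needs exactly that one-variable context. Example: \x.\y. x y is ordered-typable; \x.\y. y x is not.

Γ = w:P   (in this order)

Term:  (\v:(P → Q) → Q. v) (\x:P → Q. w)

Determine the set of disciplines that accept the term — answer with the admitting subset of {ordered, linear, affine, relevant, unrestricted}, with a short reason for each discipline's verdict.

admitted in: none
variable uses: w ×1, v [bound] ×1, x [bound] ×0
uses in reading order: v, w
typing: ill-typed: a function awaiting (P → Q) → Q gets (P → Q) → P
ordered: ✗, not simply typable
linear: ✗, fails simple typing
affine: ✗, a type mismatch blocks all five
relevant: ✗, the type mismatch rejects it
unrestricted: ✗, not simply typable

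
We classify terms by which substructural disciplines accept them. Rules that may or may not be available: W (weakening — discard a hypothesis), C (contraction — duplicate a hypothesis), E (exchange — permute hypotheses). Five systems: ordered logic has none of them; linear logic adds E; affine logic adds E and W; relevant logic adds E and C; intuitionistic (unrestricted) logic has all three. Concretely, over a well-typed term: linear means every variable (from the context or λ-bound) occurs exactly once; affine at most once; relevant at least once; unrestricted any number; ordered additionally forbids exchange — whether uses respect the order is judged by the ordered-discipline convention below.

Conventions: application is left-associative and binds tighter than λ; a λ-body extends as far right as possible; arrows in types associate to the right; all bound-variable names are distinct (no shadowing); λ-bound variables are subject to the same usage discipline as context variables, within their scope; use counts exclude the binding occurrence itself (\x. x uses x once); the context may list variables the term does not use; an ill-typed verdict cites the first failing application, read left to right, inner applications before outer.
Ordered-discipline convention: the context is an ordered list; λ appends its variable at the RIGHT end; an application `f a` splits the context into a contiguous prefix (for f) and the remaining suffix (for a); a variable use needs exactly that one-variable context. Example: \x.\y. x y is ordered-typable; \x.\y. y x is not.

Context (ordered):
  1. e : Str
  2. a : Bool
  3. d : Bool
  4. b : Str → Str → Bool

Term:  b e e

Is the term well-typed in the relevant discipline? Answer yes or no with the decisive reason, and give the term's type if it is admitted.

no — unused: a, d — weakening required
counts: e=2; a=0; d=0; b=1
use order (left to right): b, e, e
typing: well-typed — term : Bool
all disciplines: ordered ✗ · linear ✗ · affine ✗ · relevant ✗ · unrestricted ✓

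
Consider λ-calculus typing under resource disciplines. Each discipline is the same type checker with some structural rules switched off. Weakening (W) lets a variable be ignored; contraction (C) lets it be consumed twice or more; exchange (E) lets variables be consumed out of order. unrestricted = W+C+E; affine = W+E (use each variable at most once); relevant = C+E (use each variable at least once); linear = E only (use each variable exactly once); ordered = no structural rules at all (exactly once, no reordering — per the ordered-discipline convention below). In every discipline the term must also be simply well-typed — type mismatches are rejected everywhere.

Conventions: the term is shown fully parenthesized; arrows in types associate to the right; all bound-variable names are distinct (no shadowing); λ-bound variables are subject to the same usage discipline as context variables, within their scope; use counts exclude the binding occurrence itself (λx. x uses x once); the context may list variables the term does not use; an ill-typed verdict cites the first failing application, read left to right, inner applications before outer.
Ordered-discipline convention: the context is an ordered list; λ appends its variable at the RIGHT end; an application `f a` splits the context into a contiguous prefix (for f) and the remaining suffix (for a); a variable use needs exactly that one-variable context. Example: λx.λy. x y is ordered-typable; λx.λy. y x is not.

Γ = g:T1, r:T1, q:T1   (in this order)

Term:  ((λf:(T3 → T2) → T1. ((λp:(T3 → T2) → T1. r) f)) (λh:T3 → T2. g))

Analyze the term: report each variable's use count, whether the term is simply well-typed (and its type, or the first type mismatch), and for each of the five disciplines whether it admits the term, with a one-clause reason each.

use counts: g ×1, r ×1, q ×0, f (bound) ×1, p (bound) ×0, h (bound) ×0
uses in reading order: r, f, g
typing: well-typed — term : T1
ordered: ✗, unused: q, p, h — weakening required
linear: ✗, unused: q, p, h — weakening required
affine: ✓, none of g, r, q, f, p, h used more than once
relevant: ✗, unused: q, p, h — weakening required
unrestricted: ✓, typability at T1 is all that's needed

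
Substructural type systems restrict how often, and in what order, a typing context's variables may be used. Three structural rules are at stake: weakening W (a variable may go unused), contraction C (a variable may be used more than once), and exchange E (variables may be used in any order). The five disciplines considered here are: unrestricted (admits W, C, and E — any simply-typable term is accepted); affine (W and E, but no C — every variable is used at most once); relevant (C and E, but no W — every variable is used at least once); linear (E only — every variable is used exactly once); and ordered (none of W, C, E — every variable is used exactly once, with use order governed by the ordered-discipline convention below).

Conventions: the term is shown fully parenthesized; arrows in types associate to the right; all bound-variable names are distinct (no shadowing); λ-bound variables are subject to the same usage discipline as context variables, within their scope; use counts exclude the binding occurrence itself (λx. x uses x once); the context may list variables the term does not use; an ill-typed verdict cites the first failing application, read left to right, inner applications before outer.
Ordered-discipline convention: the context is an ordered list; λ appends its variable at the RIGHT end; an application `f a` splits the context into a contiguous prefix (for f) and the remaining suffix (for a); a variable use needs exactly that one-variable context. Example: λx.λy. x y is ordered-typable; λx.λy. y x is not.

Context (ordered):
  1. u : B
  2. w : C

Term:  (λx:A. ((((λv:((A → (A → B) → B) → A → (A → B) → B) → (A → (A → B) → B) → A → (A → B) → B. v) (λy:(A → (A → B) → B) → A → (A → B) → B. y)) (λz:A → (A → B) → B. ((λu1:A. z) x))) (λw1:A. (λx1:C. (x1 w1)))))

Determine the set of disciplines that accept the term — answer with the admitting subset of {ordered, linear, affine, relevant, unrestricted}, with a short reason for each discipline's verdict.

admitting disciplines: none
use counts: u: 0×, w: 0×, x (bound): 1×, v (bound): 1×, y (bound): 1×, z (bound): 1×, u1 (bound): 0×, w1 (bound): 1×, x1 (bound): 1×
use order (left to right): v, y, z, x, x1, w1
typing: ill-typed: can't apply a value of type C
ordered: ✗ — fails simple typing
linear: ✗ — a type mismatch blocks all five
affine: ✗ — the type mismatch rejects it
relevant: ✗ — not simply typable
unrestricted: ✗ — fails simple typing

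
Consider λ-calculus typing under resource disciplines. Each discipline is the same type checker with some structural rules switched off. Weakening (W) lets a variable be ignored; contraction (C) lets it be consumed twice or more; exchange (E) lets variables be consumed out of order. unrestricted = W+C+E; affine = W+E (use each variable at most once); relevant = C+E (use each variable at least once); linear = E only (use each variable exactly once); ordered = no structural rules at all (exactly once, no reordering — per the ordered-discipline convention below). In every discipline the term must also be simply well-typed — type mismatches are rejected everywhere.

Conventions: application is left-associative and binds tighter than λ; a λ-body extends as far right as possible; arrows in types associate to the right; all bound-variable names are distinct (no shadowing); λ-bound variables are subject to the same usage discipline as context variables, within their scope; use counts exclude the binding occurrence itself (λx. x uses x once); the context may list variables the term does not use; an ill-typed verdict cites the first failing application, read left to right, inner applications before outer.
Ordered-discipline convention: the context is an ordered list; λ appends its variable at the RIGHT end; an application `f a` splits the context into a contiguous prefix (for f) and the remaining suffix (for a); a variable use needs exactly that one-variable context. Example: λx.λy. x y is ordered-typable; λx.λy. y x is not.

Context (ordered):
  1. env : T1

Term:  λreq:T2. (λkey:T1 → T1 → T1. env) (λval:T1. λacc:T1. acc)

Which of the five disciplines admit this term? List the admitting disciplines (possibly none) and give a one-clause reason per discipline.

admitted in: affine, unrestricted
variable uses: env: 1; req [bound]: 0; key [bound]: 0; val [bound]: 0; acc [bound]: 1
left-to-right use order: env, acc
typing: well-typed at T2 → T1
ordered: ✗, req, key, val never used (weakening)
linear: ✗, req, key, val never used (weakening)
affine: ✓, at most one use each (env, req, key, val, acc)
relevant: ✗, req, key, val never used (weakening)
unrestricted: ✓, well-typed at T2 → T1; no restrictions here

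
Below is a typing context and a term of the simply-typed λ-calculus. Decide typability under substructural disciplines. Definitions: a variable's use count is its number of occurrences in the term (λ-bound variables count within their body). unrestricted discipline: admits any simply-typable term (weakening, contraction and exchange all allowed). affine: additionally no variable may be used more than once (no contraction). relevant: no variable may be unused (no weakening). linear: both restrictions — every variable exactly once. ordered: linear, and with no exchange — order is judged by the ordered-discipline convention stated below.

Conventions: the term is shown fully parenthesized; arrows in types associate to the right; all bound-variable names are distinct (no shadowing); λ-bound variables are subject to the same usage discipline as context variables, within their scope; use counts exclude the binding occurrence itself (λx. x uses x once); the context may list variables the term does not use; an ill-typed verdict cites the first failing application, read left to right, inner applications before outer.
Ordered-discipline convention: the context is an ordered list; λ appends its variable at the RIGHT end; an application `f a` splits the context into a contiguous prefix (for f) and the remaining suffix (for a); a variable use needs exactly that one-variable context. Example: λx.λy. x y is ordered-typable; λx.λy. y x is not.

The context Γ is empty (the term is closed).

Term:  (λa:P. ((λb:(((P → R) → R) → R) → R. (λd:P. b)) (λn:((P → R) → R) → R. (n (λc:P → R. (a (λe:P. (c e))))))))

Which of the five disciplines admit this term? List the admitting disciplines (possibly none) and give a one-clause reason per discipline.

admitted in: none
usage: a (bound)=1, b (bound)=1, d (bound)=0, n (bound)=1, c (bound)=1, e (bound)=1
uses in reading order: b, n, a, c, e
typing: ill-typed: non-arrow in function slot: P
ordered: ✗, fails simple typing
linear: ✗, a type mismatch blocks all five
affine: ✗, the type mismatch rejects it
relevant: ✗, not simply typable
unrestricted: ✗, fails simple typing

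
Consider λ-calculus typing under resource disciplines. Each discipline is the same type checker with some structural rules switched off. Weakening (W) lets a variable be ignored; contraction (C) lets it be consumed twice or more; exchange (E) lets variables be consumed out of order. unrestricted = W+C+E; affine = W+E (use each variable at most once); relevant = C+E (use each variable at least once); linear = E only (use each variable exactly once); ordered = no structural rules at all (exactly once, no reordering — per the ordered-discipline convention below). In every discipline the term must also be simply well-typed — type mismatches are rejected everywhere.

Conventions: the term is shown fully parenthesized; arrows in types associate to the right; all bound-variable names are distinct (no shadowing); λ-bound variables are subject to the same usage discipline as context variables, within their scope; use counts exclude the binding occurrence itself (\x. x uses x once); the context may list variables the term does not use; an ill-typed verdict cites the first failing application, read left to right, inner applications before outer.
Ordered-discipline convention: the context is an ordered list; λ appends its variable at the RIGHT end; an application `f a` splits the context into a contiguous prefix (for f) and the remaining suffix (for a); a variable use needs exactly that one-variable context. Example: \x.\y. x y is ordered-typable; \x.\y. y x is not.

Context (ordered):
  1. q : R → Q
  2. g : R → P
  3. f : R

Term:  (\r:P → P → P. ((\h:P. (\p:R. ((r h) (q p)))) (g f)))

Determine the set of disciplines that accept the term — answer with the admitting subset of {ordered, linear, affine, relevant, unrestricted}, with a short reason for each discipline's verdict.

admitting disciplines: none
variable uses: q=1; g=1; f=1; r [bound]=1; h [bound]=1; p [bound]=1
left-to-right use order: r, h, q, p, g, f
typing: ill-typed: a function awaiting P gets Q
ordered ✗ (not simply typable)
linear ✗ (fails simple typing)
affine ✗ (a type mismatch blocks all five)
relevant ✗ (the type mismatch rejects it)
unrestricted ✗ (not simply typable)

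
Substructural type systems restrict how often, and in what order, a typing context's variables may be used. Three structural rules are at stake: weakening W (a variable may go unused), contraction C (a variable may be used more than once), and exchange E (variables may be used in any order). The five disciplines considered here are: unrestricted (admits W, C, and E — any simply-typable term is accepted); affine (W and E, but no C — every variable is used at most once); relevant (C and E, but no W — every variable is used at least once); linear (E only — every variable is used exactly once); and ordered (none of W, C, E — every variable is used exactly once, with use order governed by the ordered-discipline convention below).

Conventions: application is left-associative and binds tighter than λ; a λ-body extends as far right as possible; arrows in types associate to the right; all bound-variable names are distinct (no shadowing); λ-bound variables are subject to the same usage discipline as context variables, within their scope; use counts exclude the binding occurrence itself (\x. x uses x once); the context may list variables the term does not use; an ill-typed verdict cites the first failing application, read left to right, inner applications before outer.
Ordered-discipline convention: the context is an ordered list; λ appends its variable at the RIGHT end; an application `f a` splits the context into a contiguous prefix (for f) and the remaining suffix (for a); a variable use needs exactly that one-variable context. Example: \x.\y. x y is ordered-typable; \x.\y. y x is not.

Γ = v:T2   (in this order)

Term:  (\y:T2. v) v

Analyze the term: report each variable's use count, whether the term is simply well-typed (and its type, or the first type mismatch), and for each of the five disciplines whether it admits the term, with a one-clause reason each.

usage: v: 2×; y (bound): 0×
order of uses: v, v
typing: ✓ — T2
ordered: ✗ — repeated use of v ×2; y left unused
linear: ✗ — repeated use of v ×2; y left unused
affine: ✗ — repeated use of v ×2
relevant: ✗ — y left unused
unrestricted: ✓ — well-typed at T2; no restrictions here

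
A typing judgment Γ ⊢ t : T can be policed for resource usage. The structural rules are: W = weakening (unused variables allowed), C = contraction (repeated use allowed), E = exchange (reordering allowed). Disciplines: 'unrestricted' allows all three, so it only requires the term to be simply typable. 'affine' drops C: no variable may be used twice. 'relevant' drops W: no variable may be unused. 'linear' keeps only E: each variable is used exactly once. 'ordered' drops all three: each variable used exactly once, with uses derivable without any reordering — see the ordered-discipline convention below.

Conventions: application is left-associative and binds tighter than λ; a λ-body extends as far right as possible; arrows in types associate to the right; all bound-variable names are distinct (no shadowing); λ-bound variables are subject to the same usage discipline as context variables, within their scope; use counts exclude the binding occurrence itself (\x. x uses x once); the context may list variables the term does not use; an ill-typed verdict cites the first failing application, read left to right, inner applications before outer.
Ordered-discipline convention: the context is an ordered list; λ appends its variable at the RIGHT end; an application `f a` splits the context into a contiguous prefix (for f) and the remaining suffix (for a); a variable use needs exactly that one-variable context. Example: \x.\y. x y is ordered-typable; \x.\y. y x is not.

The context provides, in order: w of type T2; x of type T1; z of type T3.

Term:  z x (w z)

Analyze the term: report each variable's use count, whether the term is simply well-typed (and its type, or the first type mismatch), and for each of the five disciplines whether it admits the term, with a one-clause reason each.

variable uses: w=1, x=1, z=2
order of uses: z, x, w, z
typing: ill-typed: can't apply a value of type T3
ordered: ✗ — the type mismatch rejects it
linear: ✗ — not simply typable
affine: ✗ — fails simple typing
relevant: ✗ — a type mismatch blocks all five
unrestricted: ✗ — the type mismatch rejects it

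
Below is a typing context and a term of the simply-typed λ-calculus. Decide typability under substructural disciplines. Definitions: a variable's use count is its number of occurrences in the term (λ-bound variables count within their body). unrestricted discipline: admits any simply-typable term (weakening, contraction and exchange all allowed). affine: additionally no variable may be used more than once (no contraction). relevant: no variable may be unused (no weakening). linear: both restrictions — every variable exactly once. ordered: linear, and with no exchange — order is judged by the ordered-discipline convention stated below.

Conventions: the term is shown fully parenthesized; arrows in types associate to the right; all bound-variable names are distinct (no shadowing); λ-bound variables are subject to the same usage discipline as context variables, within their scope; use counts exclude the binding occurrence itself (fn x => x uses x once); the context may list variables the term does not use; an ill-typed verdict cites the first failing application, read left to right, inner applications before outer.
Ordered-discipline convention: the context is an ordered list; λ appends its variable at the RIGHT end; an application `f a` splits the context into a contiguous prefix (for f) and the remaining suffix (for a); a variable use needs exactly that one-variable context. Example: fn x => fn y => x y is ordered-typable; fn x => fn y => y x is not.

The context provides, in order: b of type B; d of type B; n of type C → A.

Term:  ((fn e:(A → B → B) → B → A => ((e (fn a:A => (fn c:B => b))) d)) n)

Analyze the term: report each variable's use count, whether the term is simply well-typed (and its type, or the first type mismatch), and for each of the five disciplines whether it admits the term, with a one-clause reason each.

counts: b=1; d=1; n=1; e [bound]=1; a [bound]=0; c [bound]=0
left-to-right use order: e, b, d, n
typing: ill-typed: a function awaiting (A → B → B) → B → A gets C → A
ordered ✗ (not simply typable)
linear ✗ (fails simple typing)
affine ✗ (a type mismatch blocks all five)
relevant ✗ (the type mismatch rejects it)
unrestricted ✗ (not simply typable)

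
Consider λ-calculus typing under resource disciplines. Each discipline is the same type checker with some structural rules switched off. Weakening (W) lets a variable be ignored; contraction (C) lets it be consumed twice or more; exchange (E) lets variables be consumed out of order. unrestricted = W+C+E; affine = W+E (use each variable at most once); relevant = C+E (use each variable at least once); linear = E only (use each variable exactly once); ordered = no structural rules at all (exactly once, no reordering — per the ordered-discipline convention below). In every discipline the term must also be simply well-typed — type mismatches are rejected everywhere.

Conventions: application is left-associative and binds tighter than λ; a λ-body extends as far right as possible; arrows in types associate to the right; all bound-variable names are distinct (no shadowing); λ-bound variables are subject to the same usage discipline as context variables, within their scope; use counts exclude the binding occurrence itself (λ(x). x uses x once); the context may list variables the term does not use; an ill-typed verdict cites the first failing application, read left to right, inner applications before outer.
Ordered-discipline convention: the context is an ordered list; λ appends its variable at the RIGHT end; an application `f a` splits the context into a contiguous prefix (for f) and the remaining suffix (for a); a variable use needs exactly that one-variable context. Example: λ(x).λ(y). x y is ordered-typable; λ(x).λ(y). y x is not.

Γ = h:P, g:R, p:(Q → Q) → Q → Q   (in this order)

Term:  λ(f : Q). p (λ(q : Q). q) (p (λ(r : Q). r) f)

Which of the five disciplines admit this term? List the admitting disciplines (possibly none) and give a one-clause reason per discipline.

admitted in: unrestricted
counts: h=0, g=0, p=2, f [bound]=1, q [bound]=1, r [bound]=1
left-to-right use order: p, q, p, r, f
typing: ✓ — Q → Q
ordered ✗ (p ×2 used more than once (contraction); h, g never used (weakening))
linear ✗ (p ×2 used more than once (contraction); h, g never used (weakening))
affine ✗ (p ×2 used more than once (contraction))
relevant ✗ (h, g never used (weakening))
unrestricted ✓ (type-checks (Q → Q) and nothing is barred)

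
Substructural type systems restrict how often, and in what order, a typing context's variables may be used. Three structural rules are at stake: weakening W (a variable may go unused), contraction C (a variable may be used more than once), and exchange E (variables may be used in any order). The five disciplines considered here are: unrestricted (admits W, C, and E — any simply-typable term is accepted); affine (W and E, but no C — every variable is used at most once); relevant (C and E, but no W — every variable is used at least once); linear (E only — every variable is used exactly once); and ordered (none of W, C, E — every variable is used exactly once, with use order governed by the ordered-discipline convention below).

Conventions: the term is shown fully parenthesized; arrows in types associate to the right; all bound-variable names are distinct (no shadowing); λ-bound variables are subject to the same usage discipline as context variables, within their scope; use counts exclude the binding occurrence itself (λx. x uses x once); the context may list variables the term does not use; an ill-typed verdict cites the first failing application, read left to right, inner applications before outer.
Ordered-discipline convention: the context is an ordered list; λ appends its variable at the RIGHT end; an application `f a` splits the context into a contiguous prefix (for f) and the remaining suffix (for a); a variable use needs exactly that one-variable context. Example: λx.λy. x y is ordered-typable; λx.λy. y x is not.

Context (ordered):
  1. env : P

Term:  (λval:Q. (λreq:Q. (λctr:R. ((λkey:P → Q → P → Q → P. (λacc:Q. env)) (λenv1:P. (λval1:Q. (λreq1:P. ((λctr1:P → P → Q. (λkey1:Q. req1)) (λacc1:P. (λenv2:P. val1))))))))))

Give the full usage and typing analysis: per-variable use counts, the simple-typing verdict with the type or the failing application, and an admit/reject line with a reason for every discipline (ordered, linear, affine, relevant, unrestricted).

counts: env ×1, val (λ-bound) ×0, req (λ-bound) ×0, ctr (λ-bound) ×0, key (λ-bound) ×0, acc (λ-bound) ×0, env1 (λ-bound) ×0, val1 (λ-bound) ×1, req1 (λ-bound) ×1, ctr1 (λ-bound) ×0, key1 (λ-bound) ×0, acc1 (λ-bound) ×0, env2 (λ-bound) ×0
order of uses: env, req1, val1
typing: ✓ — Q → Q → R → Q → P
ordered: ✗, needs weakening: val, req, ctr, key, acc, env1, ctr1, key1, acc1, env2 unused
linear: ✗, needs weakening: val, req, ctr, key, acc, env1, ctr1, key1, acc1, env2 unused
affine: ✓, env, val, req, ctr, key, acc, env1, val1, req1, ctr1, key1, acc1, env2: no repeats, contraction unneeded
relevant: ✗, needs weakening: val, req, ctr, key, acc, env1, ctr1, key1, acc1, env2 unused
unrestricted: ✓, typability at Q → Q → R → Q → P is all that's needed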